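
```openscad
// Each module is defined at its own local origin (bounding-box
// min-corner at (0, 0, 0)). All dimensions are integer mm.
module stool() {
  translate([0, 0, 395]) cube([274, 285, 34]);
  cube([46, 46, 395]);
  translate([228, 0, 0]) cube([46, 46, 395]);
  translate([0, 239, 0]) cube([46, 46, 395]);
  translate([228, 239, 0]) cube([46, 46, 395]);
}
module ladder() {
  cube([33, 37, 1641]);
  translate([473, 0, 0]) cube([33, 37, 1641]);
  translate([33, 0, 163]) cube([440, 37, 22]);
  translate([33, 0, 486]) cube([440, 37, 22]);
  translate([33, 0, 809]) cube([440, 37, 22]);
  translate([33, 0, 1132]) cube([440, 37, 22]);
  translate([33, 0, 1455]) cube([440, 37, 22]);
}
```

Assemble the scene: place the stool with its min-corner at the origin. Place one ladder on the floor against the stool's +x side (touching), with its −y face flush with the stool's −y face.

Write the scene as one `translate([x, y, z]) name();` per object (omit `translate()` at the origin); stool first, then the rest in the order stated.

stool();
translate([274, 0, 0]) ladder();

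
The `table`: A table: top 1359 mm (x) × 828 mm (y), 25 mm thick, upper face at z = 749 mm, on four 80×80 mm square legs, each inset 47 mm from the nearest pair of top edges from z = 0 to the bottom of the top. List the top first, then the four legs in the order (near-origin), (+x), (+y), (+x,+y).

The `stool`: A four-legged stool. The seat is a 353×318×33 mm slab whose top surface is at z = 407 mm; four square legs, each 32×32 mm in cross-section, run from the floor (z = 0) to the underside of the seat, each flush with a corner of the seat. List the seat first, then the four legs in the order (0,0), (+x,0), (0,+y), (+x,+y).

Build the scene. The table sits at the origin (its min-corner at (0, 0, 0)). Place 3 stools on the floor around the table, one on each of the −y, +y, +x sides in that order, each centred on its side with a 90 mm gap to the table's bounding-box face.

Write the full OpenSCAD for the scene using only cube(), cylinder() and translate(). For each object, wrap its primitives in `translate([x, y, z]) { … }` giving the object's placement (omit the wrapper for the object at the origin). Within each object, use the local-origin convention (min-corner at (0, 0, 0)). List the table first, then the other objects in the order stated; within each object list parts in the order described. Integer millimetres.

translate([0, 0, 724]) cube([1359, 828, 25]);
translate([47, 47, 0]) cube([80, 80, 724]);
translate([1232, 47, 0]) cube([80, 80, 724]);
translate([47, 701, 0]) cube([80, 80, 724]);
translate([1232, 701, 0]) cube([80, 80, 724]);
translate([503, -408, 0]) {
  translate([0, 0, 374]) cube([353, 318, 33]);
  cube([32, 32, 374]);
  translate([321, 0, 0]) cube([32, 32, 374]);
  translate([0, 286, 0]) cube([32, 32, 374]);
  translate([321, 286, 0]) cube([32, 32, 374]);
}
translate([503, 918, 0]) {
  translate([0, 0, 374]) cube([353, 318, 33]);
  cube([32, 32, 374]);
  translate([321, 0, 0]) cube([32, 32, 374]);
  translate([0, 286, 0]) cube([32, 32, 374]);
  translate([321, 286, 0]) cube([32, 32, 374]);
}
translate([1449, 255, 0]) {
  translate([0, 0, 374]) cube([353, 318, 33]);
  cube([32, 32, 374]);
  translate([321, 0, 0]) cube([32, 32, 374]);
  translate([0, 286, 0]) cube([32, 32, 374]);
  translate([321, 286, 0]) cube([32, 32, 374]);
}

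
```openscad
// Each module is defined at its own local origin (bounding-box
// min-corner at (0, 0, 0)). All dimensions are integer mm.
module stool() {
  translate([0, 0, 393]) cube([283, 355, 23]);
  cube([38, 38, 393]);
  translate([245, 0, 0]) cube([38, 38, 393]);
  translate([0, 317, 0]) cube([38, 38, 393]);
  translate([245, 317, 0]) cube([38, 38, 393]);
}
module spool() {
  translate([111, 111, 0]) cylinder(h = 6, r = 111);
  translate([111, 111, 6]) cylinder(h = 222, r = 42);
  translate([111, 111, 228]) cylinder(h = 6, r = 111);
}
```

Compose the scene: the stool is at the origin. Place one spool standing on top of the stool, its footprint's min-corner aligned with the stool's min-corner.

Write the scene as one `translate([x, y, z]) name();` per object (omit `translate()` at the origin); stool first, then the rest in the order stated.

stool();
translate([0, 0, 416]) spool();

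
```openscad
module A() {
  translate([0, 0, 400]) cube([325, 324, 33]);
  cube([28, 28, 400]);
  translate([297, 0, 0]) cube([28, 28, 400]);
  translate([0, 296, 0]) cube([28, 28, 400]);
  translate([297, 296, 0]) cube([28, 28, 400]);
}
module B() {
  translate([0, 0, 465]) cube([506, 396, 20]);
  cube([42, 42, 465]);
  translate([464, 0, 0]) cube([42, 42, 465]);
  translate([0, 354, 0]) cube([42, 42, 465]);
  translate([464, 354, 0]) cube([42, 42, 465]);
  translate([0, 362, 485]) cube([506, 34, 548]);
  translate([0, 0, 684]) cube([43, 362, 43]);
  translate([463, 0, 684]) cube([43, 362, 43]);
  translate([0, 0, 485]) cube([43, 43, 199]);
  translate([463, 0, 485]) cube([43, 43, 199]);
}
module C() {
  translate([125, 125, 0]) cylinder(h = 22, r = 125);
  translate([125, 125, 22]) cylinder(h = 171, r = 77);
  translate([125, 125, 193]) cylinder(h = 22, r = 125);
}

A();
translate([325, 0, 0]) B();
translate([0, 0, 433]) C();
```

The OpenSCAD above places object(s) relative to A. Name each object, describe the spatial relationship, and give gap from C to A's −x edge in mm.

The spool's min-x is at 0; the stool's min-x is 0; gap = 0 mm.

A is a stool. B is a chair. C is a spool. The chair is against the stool's +x side, with their −y faces flush. The spool is on top of the stool. The gap from the spool to the stool's −x edge is 0 mm.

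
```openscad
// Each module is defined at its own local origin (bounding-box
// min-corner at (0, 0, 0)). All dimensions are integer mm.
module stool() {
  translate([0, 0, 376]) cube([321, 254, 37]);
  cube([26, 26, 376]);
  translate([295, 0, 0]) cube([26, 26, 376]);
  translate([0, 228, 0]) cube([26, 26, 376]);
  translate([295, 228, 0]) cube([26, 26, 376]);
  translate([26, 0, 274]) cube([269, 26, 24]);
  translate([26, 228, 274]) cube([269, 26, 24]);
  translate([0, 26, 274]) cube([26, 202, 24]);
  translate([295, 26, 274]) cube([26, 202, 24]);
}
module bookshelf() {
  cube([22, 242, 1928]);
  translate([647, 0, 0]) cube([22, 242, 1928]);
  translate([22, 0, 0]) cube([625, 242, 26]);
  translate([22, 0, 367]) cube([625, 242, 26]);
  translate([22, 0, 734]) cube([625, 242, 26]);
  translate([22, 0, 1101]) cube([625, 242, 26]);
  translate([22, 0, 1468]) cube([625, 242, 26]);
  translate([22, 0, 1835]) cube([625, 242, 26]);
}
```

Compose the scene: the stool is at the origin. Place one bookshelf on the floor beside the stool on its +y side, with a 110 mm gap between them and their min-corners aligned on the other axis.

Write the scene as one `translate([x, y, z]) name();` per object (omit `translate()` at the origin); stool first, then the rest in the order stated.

stool();
translate([0, 364, 0]) bookshelf();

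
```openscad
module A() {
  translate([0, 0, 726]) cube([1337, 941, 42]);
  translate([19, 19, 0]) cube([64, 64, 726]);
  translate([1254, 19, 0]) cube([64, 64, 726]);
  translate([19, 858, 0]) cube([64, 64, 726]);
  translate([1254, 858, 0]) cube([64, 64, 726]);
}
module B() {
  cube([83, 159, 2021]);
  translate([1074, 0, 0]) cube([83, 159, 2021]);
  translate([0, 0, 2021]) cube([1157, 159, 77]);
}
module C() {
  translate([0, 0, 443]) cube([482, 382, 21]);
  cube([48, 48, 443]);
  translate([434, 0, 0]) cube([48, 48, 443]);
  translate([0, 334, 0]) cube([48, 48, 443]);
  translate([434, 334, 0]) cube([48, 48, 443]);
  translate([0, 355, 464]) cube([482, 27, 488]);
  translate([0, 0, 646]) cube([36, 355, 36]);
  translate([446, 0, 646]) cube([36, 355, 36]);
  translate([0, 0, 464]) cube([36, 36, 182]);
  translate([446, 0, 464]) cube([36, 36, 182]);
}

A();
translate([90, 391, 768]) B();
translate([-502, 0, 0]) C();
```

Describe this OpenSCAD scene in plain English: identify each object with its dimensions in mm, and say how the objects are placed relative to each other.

A is a rectangular dining table. The top is 1337×941×42 mm with its upper surface at z = 768 mm. It stands on four 64×64 mm square legs, each inset 19 mm from the nearest pair of top edges, running from the floor to the underside of the top.

B is a door frame. The clear opening is 991 mm wide and 2021 mm high. Two 83 mm wide jambs, 159 mm deep, stand either side of the opening from the floor to the top of the opening. A 77 mm thick head sits across the top of both jambs, spanning the full outside width of the frame.

C is a chair. The seat is a 482×382×21 mm slab with its top at z = 464 mm, on four 48×48 mm corner legs (flush with the seat edges, standing on z = 0). A flat backrest 27 mm thick, 488 mm tall, spans the full seat width and rises from the seat top along its +y edge, rear face flush with the rear of the seat. Two armrests of 36×36 mm section run along each side from the seat's front edge to the front of the backrest, top faces 218 mm above the seat top and outer faces flush with the seat's x-edges; a 36×36 mm post under the front of each armrest stands on the seat at the front corner.

The door frame is on top of the table, centred. The chair is on the floor beside the table on its −x side.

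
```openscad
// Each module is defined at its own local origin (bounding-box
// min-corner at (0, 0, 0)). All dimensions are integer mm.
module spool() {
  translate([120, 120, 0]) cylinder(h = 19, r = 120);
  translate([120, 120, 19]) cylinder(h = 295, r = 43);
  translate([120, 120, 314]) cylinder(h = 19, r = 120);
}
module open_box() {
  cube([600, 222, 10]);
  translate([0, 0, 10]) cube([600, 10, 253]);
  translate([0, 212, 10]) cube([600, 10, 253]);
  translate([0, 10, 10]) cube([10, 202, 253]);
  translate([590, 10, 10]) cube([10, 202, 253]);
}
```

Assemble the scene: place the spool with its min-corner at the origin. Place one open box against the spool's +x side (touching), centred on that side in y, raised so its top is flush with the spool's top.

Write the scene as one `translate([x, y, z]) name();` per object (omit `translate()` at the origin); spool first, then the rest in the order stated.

spool();
translate([240, 9, 70]) open_box();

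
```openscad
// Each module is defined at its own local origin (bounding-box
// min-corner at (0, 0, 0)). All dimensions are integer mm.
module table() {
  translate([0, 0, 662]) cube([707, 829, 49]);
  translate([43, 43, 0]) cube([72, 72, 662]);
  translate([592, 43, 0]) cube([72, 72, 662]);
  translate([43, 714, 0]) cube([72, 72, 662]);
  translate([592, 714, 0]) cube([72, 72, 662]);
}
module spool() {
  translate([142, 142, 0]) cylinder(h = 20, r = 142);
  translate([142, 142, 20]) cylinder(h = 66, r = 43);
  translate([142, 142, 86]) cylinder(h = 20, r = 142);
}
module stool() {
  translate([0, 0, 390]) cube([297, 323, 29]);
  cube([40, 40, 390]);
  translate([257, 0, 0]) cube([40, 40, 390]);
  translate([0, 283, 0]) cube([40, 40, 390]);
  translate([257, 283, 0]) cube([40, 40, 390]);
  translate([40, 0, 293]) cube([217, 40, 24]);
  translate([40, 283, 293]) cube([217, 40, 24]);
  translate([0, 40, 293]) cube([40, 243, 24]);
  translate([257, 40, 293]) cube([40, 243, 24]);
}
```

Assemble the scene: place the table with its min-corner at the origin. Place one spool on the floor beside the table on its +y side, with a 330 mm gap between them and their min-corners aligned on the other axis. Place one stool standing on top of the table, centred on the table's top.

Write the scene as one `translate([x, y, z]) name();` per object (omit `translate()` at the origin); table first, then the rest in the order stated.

table();
translate([0, 1159, 0]) spool();
translate([205, 253, 711]) stool();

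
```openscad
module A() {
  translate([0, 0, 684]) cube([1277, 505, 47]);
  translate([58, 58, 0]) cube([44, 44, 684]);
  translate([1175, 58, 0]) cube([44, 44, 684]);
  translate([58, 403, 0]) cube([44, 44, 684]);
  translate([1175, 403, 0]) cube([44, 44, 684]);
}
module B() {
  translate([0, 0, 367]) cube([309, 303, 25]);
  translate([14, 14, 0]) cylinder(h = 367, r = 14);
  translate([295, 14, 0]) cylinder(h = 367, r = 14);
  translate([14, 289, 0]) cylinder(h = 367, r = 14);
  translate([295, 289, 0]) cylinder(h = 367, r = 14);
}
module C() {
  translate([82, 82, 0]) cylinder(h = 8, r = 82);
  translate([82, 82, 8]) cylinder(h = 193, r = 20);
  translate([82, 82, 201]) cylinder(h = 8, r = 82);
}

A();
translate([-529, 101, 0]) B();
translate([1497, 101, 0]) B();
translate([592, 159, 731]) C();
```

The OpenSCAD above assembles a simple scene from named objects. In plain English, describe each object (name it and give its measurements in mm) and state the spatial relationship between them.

A is a table with a 1277×505 mm rectangular top, 47 mm thick, top surface at z = 731 mm, supported by four 44×44 mm square legs, each inset 58 mm from the nearest pair of top edges, running from the floor.

B is a simple wooden stool: a rectangular seat 309 mm (x) by 303 mm (y), 25 mm thick, top face at z = 392 mm, on four round legs, each 28 mm in diameter. The legs rest on z = 0, each leg's axis is inset half a diameter from the nearest pair of seat edges (so the leg's bounding box is flush with the corner).

C is a spool: two coaxial disc flanges of radius 82 mm and thickness 8 mm, joined by a core cylinder of radius 20 mm and height 193 mm. The lower flange rests on z = 0 and the three cylinders share a vertical axis.

Two stools sit around the table at the −x, +x sides. The spool is on top of the table.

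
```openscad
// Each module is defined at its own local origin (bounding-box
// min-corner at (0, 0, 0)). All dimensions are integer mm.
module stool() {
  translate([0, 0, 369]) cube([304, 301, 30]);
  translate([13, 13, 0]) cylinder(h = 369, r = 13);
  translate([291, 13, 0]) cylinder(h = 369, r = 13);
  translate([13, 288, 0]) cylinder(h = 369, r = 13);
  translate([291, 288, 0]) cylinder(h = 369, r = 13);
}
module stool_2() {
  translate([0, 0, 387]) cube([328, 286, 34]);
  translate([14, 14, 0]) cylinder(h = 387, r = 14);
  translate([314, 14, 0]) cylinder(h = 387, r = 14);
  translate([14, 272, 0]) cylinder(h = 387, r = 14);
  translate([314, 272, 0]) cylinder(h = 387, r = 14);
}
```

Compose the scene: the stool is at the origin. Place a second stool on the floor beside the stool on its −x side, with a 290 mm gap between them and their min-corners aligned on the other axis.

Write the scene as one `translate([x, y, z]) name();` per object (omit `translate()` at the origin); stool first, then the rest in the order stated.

stool();
translate([-618, 0, 0]) stool_2();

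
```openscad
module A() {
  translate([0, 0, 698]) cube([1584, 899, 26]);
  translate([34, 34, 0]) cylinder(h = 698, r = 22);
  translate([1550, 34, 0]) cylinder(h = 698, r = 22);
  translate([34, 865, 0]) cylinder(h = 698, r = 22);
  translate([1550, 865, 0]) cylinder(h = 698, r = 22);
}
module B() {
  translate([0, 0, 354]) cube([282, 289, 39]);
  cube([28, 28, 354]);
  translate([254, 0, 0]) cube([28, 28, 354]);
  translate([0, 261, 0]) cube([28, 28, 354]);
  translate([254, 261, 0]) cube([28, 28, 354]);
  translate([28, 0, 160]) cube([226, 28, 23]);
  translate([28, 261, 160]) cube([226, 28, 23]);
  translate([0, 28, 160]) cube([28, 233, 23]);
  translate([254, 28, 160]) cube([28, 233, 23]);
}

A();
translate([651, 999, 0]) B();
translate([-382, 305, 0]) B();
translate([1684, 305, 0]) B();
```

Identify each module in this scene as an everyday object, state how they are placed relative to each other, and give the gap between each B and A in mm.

Each stool's nearest face is 100 mm from the table's bounding box.

A is a table. B is a stool. Three stools sit around the table at the +y, −x, +x sides. The gap between each stool and the table is 100 mm.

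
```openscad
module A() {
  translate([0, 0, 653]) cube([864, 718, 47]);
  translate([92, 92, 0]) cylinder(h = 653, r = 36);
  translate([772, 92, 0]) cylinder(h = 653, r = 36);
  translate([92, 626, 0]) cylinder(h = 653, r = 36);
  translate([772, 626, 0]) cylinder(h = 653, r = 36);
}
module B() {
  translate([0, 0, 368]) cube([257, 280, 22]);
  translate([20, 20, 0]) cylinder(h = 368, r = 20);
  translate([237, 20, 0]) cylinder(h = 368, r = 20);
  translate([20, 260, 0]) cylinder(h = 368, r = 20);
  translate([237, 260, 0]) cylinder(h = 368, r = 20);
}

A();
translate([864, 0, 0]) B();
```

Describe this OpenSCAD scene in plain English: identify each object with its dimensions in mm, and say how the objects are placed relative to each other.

A is a rectangular dining table. The top is 864×718×47 mm with its upper surface at z = 700 mm. It stands on four round legs of 72 mm diameter, each leg's bounding box inset 56 mm from the nearest pair of top edges, running from the floor to the underside of the top.

B is a four-legged stool. The seat is a 257×280×22 mm slab whose top surface is at z = 390 mm; four round legs, each 40 mm in diameter, run from the floor (z = 0) to the underside of the seat, each leg's axis is inset half a diameter from the nearest pair of seat edges (so the leg's bounding box is flush with the corner).

The stool is against the table's +x side, with their −y faces flush.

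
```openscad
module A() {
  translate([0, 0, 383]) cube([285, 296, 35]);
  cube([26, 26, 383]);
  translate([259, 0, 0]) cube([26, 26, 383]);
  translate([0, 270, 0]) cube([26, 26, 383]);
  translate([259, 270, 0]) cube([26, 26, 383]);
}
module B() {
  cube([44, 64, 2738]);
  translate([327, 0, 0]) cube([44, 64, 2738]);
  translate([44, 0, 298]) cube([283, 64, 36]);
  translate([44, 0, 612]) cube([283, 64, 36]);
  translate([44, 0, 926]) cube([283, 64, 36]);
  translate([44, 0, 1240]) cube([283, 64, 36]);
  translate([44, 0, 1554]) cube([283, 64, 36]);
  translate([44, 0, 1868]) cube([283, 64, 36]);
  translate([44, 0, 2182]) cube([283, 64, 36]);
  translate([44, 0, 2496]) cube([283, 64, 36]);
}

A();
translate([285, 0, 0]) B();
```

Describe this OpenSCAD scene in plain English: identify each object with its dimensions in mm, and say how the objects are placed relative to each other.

A is a four-legged stool. The seat is 285×296 mm, 35 mm thick, top at z = 418 mm. It stands on four square legs, each 26×26 mm in cross-section, from z = 0 to the seat underside, each flush with a corner of the seat.

B is a wooden ladder with two side rails of 44×64 mm section and 2738 mm height, set 371 mm apart overall. Between them run 8 rectangular rungs (64 mm deep, 36 mm thick), front faces flush with the rails' −y face. The bottom of the first rung is 298 mm above the floor and each subsequent rung is 314 mm higher than the one below.

The ladder is against the stool's +x side, with their −y faces flush.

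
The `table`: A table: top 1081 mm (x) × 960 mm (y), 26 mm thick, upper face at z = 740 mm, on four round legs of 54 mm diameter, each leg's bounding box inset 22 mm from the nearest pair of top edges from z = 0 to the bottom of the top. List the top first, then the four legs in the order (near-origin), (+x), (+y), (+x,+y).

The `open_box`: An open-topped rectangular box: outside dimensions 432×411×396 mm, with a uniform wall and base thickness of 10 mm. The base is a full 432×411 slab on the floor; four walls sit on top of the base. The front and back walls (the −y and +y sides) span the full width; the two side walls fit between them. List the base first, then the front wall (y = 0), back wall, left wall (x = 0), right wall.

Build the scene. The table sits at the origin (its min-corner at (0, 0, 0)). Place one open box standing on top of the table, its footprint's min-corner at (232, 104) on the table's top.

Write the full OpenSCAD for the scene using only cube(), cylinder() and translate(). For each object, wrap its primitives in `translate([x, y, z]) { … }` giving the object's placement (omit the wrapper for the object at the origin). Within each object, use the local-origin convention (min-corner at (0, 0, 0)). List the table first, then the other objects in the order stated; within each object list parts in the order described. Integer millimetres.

translate([0, 0, 714]) cube([1081, 960, 26]);
translate([49, 49, 0]) cylinder(h = 714, r = 27);
translate([1032, 49, 0]) cylinder(h = 714, r = 27);
translate([49, 911, 0]) cylinder(h = 714, r = 27);
translate([1032, 911, 0]) cylinder(h = 714, r = 27);
translate([232, 104, 740]) {
  cube([432, 411, 10]);
  translate([0, 0, 10]) cube([432, 10, 386]);
  translate([0, 401, 10]) cube([432, 10, 386]);
  translate([0, 10, 10]) cube([10, 391, 386]);
  translate([422, 10, 10]) cube([10, 391, 386]);
}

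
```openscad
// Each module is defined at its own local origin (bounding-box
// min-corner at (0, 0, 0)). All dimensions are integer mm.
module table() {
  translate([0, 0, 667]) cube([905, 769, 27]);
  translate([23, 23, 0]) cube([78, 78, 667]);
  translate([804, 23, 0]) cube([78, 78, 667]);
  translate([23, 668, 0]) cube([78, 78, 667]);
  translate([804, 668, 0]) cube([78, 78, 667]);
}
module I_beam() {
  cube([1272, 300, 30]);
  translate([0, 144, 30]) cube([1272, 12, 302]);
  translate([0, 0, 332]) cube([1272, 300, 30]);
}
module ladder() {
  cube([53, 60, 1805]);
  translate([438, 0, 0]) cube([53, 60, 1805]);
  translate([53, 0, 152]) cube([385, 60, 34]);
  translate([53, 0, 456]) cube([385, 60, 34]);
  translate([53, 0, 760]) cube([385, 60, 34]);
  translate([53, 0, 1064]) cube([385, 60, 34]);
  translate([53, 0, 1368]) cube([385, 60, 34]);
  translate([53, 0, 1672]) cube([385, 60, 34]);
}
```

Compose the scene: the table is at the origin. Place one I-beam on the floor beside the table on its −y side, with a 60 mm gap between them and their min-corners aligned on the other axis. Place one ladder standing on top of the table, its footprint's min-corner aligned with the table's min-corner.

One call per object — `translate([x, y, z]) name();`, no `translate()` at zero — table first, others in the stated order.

table();
translate([0, -360, 0]) I_beam();
translate([0, 0, 694]) ladder();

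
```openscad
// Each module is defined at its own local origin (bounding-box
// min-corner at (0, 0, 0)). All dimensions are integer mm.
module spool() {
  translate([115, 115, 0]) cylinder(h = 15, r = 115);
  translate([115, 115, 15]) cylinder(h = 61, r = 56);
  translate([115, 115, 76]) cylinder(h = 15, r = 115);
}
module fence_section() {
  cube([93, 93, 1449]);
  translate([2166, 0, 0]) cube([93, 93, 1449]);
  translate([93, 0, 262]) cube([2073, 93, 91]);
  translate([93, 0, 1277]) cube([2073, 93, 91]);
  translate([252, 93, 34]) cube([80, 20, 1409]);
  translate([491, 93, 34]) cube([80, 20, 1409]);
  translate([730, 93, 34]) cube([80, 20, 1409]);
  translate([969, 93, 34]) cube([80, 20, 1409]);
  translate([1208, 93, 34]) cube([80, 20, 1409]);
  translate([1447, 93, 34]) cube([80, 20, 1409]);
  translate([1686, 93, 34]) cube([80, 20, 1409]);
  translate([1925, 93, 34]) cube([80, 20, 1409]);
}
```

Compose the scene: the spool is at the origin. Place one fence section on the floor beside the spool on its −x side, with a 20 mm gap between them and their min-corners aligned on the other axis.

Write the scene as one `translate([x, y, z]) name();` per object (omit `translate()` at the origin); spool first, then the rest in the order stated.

spool();
translate([-2279, 0, 0]) fence_section();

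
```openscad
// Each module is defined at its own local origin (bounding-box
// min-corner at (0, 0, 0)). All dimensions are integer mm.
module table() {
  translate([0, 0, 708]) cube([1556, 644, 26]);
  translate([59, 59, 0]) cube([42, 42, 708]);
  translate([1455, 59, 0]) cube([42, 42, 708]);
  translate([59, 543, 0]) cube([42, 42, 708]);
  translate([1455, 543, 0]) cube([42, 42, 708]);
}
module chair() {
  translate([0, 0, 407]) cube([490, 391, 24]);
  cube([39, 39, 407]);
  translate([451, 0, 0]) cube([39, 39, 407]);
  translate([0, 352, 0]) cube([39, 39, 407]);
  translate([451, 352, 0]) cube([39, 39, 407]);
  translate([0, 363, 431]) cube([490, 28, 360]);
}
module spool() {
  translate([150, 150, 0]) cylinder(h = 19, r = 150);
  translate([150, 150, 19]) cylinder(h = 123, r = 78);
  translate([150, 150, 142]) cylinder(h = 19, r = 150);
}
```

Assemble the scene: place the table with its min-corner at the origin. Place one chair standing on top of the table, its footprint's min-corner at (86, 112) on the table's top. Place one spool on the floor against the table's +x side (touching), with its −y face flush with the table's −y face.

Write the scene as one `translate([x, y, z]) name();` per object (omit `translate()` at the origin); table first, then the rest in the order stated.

table();
translate([86, 112, 734]) chair();
translate([1556, 0, 0]) spool();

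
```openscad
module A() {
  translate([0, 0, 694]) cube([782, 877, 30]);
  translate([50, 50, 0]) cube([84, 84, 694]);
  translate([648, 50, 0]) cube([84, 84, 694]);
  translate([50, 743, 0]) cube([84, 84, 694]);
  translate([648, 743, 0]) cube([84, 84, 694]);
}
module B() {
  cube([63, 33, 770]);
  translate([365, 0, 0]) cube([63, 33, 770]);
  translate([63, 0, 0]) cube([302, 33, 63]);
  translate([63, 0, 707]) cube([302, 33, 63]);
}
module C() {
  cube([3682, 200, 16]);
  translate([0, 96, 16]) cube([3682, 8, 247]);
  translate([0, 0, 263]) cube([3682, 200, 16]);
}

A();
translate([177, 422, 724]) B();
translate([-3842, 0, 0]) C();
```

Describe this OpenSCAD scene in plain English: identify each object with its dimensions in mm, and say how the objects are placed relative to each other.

A is a table: top 782 mm (x) × 877 mm (y), 30 mm thick, upper face at z = 724 mm, on four 84×84 mm square legs, each inset 50 mm from the nearest pair of top edges, running from z = 0 to the bottom of the top.

B is a picture frame with a 302×644 mm rectangular opening (x by z) and a uniform 63 mm border on every side. Frame depth is 33 mm along y. It is built from two vertical stiles running the full outside height and two horizontal rails spanning the gap between the stiles.

C is an I-beam lying along x, 3682 mm long. Overall section height 279 mm. Two flanges 200 mm wide (y) and 16 mm thick, one on the floor and one at the top; a web 8 mm thick runs between them, centred on the flange width.

The picture frame is on top of the table, centred. The I-beam is on the floor beside the table on its −x side.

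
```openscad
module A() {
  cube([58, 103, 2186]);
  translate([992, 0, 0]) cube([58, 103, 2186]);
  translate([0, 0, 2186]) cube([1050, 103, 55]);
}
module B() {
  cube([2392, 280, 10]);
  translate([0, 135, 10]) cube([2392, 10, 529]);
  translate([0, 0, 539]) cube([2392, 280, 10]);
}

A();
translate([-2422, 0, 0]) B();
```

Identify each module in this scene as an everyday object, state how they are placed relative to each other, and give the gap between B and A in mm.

The I-beam's nearest face is 30 mm from the door frame's −x face.

A is a door frame. B is an I-beam. The I-beam is on the floor beside the door frame on its −x side. The gap between the I-beam and the door frame is 30 mm.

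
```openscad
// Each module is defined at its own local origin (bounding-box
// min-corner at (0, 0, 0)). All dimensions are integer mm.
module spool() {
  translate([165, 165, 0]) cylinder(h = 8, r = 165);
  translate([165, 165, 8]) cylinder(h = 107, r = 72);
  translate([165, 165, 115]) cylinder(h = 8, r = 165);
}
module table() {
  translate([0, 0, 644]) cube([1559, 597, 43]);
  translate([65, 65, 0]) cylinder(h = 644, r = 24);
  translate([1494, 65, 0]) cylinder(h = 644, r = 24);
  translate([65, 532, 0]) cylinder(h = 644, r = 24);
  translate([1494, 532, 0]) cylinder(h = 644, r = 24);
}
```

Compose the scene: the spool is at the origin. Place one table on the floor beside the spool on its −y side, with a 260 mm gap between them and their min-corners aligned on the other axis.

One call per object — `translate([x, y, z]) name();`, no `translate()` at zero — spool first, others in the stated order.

spool();
translate([0, -857, 0]) table();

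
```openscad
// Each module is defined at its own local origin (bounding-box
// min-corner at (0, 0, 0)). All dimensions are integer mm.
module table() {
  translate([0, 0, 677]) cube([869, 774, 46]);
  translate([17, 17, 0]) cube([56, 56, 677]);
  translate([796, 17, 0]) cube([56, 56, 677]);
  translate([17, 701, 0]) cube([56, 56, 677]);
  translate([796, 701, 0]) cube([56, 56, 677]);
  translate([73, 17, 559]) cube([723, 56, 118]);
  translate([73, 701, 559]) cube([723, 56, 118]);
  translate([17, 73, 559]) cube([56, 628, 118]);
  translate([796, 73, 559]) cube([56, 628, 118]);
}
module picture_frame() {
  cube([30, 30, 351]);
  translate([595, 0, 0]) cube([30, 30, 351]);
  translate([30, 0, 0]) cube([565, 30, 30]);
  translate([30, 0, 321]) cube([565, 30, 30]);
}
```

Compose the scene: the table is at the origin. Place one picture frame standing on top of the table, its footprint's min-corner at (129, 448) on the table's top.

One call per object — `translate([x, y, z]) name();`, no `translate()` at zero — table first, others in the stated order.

table();
translate([129, 448, 723]) picture_frame();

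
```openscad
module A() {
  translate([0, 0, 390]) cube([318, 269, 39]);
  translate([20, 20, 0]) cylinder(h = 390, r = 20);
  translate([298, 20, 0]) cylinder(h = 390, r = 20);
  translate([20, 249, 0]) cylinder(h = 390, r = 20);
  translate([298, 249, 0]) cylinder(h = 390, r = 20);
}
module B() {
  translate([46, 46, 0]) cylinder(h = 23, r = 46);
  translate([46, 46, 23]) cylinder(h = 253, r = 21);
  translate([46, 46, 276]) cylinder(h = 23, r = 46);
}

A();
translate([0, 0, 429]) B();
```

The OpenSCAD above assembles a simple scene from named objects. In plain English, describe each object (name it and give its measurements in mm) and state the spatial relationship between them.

A is a four-legged stool. The seat is a 318×269×39 mm slab whose top surface is at z = 429 mm; four round legs, each 40 mm in diameter, run from the floor (z = 0) to the underside of the seat, each leg's axis is inset half a diameter from the nearest pair of seat edges (so the leg's bounding box is flush with the corner).

B is a spool: two coaxial disc flanges of radius 46 mm and thickness 23 mm, joined by a core cylinder of radius 21 mm and height 253 mm. The lower flange rests on z = 0 and the three cylinders share a vertical axis.

The spool is on top of the stool.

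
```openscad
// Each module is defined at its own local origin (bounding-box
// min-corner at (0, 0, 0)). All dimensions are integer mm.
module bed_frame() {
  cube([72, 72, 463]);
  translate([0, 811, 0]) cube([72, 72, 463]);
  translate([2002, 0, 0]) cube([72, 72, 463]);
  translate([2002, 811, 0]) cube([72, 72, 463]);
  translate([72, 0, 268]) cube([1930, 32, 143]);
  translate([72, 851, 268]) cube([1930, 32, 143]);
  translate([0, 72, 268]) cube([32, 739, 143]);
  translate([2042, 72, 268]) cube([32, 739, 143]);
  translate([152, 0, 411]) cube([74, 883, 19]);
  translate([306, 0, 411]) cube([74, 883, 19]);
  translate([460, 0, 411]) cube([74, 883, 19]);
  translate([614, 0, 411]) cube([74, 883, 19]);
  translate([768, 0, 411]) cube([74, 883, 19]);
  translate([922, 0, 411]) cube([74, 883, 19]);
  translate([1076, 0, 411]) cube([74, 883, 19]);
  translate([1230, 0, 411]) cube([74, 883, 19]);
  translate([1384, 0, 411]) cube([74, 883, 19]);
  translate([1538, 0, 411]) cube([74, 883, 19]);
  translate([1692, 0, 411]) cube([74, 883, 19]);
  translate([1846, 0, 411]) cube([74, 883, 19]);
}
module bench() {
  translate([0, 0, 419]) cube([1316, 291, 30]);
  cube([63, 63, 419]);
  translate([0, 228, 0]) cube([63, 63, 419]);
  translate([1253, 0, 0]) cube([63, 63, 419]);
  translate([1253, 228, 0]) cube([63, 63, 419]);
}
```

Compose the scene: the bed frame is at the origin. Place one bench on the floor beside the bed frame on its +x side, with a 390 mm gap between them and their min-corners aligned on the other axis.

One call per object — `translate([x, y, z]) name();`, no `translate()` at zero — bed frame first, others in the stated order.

bed_frame();
translate([2464, 0, 0]) bench();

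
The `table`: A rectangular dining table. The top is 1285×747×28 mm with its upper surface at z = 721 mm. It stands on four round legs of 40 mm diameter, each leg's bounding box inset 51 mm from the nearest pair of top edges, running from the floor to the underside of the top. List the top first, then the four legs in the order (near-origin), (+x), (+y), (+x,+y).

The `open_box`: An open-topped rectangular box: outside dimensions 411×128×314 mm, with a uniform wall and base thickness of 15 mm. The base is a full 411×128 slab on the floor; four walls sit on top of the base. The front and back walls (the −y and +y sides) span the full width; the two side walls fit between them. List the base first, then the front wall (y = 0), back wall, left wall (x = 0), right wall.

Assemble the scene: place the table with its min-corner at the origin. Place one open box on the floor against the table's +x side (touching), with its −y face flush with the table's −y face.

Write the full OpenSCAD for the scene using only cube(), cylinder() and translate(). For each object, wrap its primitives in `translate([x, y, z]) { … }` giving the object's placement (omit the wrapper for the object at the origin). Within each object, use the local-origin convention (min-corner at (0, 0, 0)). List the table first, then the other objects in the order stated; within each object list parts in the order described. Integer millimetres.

translate([0, 0, 693]) cube([1285, 747, 28]);
translate([71, 71, 0]) cylinder(h = 693, r = 20);
translate([1214, 71, 0]) cylinder(h = 693, r = 20);
translate([71, 676, 0]) cylinder(h = 693, r = 20);
translate([1214, 676, 0]) cylinder(h = 693, r = 20);
translate([1285, 0, 0]) {
  cube([411, 128, 15]);
  translate([0, 0, 15]) cube([411, 15, 299]);
  translate([0, 113, 15]) cube([411, 15, 299]);
  translate([0, 15, 15]) cube([15, 98, 299]);
  translate([396, 15, 15]) cube([15, 98, 299]);
}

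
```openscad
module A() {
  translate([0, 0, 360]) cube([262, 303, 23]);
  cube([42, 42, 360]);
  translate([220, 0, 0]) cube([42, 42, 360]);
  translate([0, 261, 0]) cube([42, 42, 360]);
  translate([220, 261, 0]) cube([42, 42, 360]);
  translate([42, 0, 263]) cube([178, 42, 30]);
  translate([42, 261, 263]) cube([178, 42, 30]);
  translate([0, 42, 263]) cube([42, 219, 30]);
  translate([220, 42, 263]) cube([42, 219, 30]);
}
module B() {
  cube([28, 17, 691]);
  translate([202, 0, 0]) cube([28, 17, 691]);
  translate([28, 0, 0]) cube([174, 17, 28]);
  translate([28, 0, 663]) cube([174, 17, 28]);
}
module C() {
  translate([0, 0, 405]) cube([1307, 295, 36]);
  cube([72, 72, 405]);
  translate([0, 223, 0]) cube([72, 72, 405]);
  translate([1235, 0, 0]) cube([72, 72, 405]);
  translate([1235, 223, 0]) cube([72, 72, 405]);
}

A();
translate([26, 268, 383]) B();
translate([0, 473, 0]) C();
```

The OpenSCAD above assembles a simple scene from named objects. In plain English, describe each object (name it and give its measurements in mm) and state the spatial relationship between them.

A is a four-legged stool. The seat is 262×303 mm, 23 mm thick, top at z = 383 mm. It stands on four square legs, each 42×42 mm in cross-section, from z = 0 to the seat underside, each flush with a corner of the seat. Four stretchers, 42 mm wide and 30 mm tall, connect adjacent legs with their undersides at z = 263 mm, each running between the inner faces of the legs it joins and aligned with the legs' outer faces on the other axis.

B is a rectangular picture frame lying in the x–z plane (depth along y). The opening is 174 mm wide (x) by 635 mm tall (z), surrounded by a border 28 mm wide on all four sides. The frame is 17 mm deep and is made of two full-height vertical stiles with two horizontal rails fitted between them.

C is a bench: a 1307×295 mm seat slab, 36 mm thick, top at z = 441 mm, on four 72×72 mm square legs flush with the seat corners and standing on z = 0.

The picture frame is on top of the stool. The bench is on the floor beside the stool on its +y side.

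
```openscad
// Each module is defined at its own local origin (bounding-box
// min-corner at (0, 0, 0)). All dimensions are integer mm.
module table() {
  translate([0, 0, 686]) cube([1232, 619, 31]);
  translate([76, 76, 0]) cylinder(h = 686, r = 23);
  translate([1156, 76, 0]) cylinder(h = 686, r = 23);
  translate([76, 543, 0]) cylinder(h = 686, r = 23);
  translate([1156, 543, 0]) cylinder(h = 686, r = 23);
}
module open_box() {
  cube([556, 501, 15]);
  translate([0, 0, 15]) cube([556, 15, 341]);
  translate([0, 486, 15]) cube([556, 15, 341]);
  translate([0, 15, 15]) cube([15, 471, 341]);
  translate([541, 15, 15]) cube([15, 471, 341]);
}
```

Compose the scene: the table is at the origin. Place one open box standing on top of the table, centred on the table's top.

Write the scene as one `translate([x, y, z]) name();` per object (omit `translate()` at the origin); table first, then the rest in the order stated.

table();
translate([338, 59, 717]) open_box();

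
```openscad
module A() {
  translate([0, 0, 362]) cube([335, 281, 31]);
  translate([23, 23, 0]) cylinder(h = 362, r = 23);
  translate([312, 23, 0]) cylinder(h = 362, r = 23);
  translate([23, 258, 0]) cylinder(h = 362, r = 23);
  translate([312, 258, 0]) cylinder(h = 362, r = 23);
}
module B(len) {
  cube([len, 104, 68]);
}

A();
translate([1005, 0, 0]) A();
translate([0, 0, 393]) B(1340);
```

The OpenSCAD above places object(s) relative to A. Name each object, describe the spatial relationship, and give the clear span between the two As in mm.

A is a stool. B is a beam. A beam spans the tops of two stools. The clear span between the two stools is 670 mm.

Second stool starts at x = 1005; first ends at x = 335; clear span = 1005 − 335 = 670 mm.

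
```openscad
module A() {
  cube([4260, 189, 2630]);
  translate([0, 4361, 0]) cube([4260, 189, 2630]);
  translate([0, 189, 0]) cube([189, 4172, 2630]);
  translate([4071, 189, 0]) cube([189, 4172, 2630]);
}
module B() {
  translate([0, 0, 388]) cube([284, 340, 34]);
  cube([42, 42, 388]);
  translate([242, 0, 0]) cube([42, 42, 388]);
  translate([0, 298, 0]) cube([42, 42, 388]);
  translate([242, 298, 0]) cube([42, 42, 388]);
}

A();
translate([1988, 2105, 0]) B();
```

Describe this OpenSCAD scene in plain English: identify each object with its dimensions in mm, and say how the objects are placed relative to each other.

A is the wall frame of a small rectangular building: four walls, each 2630 mm tall and 189 mm thick, enclosing a footprint 4260 mm (x) by 4550 mm (y) outside-to-outside, with no floor or roof. The front and back walls (the −y and +y sides) span the full width; the two side walls fit between them.

B is a four-legged stool. The seat is 284×340 mm, 34 mm thick, top at z = 422 mm. It stands on four square legs, each 42×42 mm in cross-section, from z = 0 to the seat underside, each flush with a corner of the seat.

The stool sits inside the house frame, centred.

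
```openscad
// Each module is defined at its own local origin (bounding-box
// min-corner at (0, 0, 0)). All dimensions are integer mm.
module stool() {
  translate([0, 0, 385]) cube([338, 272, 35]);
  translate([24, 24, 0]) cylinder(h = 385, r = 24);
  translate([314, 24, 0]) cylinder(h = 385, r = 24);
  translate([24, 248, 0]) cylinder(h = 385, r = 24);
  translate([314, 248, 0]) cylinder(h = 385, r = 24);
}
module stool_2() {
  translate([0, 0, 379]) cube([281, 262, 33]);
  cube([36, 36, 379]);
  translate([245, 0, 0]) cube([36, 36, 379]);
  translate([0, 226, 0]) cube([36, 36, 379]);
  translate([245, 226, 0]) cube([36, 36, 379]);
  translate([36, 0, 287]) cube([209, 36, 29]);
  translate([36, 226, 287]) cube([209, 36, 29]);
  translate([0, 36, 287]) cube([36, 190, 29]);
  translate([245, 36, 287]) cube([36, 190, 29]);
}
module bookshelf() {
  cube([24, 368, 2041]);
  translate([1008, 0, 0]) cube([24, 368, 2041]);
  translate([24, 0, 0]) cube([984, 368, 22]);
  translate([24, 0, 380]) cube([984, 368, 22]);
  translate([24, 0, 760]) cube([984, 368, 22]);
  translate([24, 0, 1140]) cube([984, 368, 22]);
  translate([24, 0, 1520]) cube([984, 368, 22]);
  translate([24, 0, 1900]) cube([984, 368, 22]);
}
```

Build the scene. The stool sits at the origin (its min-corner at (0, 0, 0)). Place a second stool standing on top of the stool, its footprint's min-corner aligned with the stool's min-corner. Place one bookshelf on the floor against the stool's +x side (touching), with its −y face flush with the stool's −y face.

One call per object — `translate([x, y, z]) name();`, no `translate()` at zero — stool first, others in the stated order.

stool();
translate([0, 0, 420]) stool_2();
translate([338, 0, 0]) bookshelf();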